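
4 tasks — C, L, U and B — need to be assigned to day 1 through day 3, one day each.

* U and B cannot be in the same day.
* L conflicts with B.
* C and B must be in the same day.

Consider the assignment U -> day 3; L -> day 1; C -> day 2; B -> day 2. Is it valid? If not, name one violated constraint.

U and B cannot be in the same day — holds.
C and B must be in the same day — holds.
L conflicts with B — holds.

Yes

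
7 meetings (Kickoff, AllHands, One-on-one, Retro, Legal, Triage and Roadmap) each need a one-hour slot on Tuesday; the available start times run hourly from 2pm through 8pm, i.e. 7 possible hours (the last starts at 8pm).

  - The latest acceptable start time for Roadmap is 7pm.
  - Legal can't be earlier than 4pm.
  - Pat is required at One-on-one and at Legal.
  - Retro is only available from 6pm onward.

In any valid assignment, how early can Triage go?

2pm

Triage at 2pm is achievable: Kickoff -> 2pm, Roadmap -> 2pm, Retro -> 6pm, Triage -> 2pm, One-on-one -> 2pm, Legal -> 4pm, AllHands -> 2pm.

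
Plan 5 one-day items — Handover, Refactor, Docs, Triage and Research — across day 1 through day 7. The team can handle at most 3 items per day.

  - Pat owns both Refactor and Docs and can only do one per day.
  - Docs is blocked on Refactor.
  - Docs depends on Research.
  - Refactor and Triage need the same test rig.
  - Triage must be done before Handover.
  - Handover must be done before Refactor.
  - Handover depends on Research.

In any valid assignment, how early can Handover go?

day 2

Precedence pushes Handover to at least day 2; downstream work caps Handover at day 5.
Handover at day 2 is achievable: Research in day 1, Handover in day 2, Docs in day 4, Refactor in day 3, Triage in day 1.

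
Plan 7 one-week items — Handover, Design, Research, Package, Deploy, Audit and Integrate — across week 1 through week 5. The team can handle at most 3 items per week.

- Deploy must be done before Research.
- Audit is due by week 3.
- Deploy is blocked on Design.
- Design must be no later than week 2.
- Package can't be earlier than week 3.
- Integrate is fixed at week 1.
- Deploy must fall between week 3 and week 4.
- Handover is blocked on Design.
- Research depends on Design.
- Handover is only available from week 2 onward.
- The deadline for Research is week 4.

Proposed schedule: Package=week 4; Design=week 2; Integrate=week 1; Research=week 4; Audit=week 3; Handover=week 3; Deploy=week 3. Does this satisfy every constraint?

Valid

Integrate is fixed at week 1 — holds.
The team can handle at most 3 items per week — holds.
Deploy must fall between week 3 and week 4 — holds.
Deploy must be done before Research — holds.
Deploy is blocked on Design — holds.
Audit is due by week 3 — holds.
Handover is blocked on Design — holds.
Research depends on Design — holds.
Handover is only available from week 2 onward — holds.
The deadline for Research is week 4 — holds.
Package can't be earlier than week 3 — holds.
Design must be no later than week 2 — holds.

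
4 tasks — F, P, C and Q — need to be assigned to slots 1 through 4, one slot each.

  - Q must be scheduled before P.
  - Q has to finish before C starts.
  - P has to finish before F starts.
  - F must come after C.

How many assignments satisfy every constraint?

Splitting on F: it can be 3 (1), 4 (5). Listing each branch's schedules as (P, C, Q):
F=3: (2,2,1) — 1.
F=4: (2,2,1) (2,3,1) (3,2,1) (3,3,1) (3,3,2) — 5.
Summing: 1 + 5 = 6.

6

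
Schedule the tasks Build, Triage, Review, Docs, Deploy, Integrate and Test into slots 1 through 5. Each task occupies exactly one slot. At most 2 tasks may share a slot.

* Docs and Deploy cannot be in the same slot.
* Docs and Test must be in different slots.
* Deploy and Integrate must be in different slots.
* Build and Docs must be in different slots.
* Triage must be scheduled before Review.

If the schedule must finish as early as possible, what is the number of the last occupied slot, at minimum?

slot 4

The precedence chain requires at least 2 distinct slots.
With at most 2 per slot and 7 tasks, at least 4 slots are needed.
4 works (last occupied slot: 4): for example Deploy -> 3; Integrate -> 4; Build -> 1; Docs -> 2; Triage -> 1; Test -> 3; Review -> 2.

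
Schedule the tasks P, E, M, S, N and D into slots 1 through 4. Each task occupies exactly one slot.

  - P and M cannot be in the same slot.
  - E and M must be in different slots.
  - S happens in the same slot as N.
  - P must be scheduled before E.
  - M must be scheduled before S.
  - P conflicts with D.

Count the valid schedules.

54

Splitting on P: it can be 1 (18), 2 (21), 3 (15). Listing each branch's schedules as (E, M, S, N, D):
P=1: (2,3,4,4,2) (2,3,4,4,3) (2,3,4,4,4) (3,2,3,3,2) (3,2,3,3,3) (3,2,3,3,4) (3,2,4,4,2) (3,2,4,4,3) (3,2,4,4,4) (4,2,3,3,2) (4,2,3,3,3) (4,2,3,3,4) (4,2,4,4,2) (4,2,4,4,3) (4,2,4,4,4) (4,3,4,4,2) (4,3,4,4,3) (4,3,4,4,4) — 18.
P=2: (3,1,2,2,1) (3,1,2,2,3) (3,1,2,2,4) (3,1,3,3,1) (3,1,3,3,3) (3,1,3,3,4) (3,1,4,4,1) (3,1,4,4,3) (3,1,4,4,4) (4,1,2,2,1) (4,1,2,2,3) (4,1,2,2,4) (4,1,3,3,1) (4,1,3,3,3) (4,1,3,3,4) (4,1,4,4,1) (4,1,4,4,3) (4,1,4,4,4) (4,3,4,4,1) (4,3,4,4,3) (4,3,4,4,4) — 21.
P=3: (4,1,2,2,1) (4,1,2,2,2) (4,1,2,2,4) (4,1,3,3,1) (4,1,3,3,2) (4,1,3,3,4) (4,1,4,4,1) (4,1,4,4,2) (4,1,4,4,4) (4,2,3,3,1) (4,2,3,3,2) (4,2,3,3,4) (4,2,4,4,1) (4,2,4,4,2) (4,2,4,4,4) — 15.
Summing: 18 + 21 + 15 = 54.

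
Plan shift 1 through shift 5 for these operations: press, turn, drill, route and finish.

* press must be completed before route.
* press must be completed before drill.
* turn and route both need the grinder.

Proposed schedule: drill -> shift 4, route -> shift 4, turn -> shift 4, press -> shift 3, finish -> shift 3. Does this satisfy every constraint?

turn and route both need the grinder — violated.
press must be completed before route — holds.
press must be completed before drill — holds.

No — it violates: turn and route both need the grinder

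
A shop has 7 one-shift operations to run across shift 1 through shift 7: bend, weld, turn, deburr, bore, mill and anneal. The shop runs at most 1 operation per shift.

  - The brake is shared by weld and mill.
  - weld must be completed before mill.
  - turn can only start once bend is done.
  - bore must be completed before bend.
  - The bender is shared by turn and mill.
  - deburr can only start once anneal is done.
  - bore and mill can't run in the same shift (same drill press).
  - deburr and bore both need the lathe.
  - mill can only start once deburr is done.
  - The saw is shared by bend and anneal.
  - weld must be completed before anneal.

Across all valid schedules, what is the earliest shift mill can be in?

Precedence pushes mill to at least shift 4.
mill at shift 4 is achievable: mill -> shift 4, turn -> shift 7, anneal -> shift 2, bore -> shift 5, bend -> shift 6, weld -> shift 1, deburr -> shift 3.

shift 4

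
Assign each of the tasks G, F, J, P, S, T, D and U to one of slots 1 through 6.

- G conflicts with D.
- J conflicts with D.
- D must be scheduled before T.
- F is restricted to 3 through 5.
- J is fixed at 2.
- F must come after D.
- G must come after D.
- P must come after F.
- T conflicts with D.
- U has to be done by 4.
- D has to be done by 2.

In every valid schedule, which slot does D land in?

1

D's window is 1–2.
J is fixed at 2, and D can't share a slot with J.
So D must be 1.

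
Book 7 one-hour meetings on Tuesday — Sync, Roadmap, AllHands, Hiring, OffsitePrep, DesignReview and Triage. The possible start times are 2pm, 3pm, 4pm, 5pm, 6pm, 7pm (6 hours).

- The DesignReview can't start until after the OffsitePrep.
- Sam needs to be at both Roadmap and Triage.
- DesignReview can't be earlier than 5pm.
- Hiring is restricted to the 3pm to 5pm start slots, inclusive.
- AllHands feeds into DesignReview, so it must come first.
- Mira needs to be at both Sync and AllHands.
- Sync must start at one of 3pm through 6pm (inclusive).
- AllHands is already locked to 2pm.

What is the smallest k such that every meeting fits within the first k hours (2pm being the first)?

4

The precedence chain requires at least 2 distinct hours.
DesignReview can't be placed before 5pm — that is hour 4 counting from 2pm — so the schedule must run through at least 4 hours.
4 works (last occupied hour: 5pm): for example Sync=3pm; AllHands=2pm; Triage=3pm; DesignReview=5pm; OffsitePrep=2pm; Roadmap=2pm; Hiring=3pm.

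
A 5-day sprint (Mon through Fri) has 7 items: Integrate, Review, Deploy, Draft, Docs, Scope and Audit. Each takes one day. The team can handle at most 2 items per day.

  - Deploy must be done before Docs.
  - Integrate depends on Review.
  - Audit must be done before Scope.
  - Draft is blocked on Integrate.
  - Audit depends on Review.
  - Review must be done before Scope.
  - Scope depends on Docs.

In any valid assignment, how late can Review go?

Wed

Downstream work caps Review at Wed.
Review at Wed is achievable: Review=Wed, Docs=Tue, Scope=Fri, Draft=Fri, Audit=Thu, Integrate=Thu, Deploy=Mon.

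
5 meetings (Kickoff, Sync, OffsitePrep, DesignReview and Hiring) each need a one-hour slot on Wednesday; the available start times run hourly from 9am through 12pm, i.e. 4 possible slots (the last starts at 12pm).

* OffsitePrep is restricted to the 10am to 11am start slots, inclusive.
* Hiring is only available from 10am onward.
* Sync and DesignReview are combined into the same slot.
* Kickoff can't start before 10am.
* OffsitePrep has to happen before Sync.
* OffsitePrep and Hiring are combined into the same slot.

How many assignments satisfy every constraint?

Splitting on Kickoff: it can be 10am (3), 11am (3), 12pm (3). Listing each branch's schedules as (Sync, OffsitePrep, DesignReview, Hiring):
Kickoff=10am: (11am,10am,11am,10am) (12pm,10am,12pm,10am) (12pm,11am,12pm,11am) — 3.
Kickoff=11am: (11am,10am,11am,10am) (12pm,10am,12pm,10am) (12pm,11am,12pm,11am) — 3.
Kickoff=12pm: (11am,10am,11am,10am) (12pm,10am,12pm,10am) (12pm,11am,12pm,11am) — 3.
Summing: 3 + 3 + 3 = 9.

9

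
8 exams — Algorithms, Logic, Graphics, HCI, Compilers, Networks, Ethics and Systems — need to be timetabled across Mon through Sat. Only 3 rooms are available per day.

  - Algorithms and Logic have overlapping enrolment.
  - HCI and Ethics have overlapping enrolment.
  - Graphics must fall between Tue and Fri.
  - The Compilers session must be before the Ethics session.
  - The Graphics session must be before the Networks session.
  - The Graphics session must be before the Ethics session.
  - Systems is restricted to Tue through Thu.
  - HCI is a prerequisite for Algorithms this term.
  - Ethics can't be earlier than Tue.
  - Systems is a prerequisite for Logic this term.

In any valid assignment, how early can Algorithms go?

Precedence pushes Algorithms to at least Tue.
Algorithms at Tue is achievable: Ethics in Wed; Logic in Wed; HCI in Mon; Algorithms in Tue; Graphics in Tue; Systems in Tue; Networks in Wed; Compilers in Mon.

Tue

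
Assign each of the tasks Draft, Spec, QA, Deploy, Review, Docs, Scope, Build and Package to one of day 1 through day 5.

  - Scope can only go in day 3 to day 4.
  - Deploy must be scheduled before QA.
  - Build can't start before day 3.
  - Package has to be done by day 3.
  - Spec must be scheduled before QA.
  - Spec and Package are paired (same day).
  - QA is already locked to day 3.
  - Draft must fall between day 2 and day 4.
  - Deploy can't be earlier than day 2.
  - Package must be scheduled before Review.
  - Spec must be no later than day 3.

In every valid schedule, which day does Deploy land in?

Deploy is available from day 2; downstream work caps Deploy at day 2.
So Deploy is pinned to day 2.

day 2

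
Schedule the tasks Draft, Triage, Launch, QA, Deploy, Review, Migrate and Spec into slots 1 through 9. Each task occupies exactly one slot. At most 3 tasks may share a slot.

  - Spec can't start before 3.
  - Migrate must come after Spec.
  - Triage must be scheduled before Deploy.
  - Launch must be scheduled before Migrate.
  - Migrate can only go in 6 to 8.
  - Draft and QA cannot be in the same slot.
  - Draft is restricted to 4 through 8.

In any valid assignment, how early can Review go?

1

Review at 1 is achievable: Launch in 1, Spec in 3, Review in 1, Deploy in 2, Draft in 4, Triage in 1, QA in 2, Migrate in 6.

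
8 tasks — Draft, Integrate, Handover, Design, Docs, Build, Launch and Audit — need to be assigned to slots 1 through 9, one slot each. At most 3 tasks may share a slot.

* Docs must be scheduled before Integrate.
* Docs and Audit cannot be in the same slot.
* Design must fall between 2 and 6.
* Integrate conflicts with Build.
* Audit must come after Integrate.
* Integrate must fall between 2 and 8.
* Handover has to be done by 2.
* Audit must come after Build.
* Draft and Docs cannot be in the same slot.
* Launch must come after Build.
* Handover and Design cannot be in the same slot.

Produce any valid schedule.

Docs in 1, Integrate in 2, Design in 2, Handover in 1, Build in 1, Draft in 3, Launch in 2, Audit in 3

Checking: Build(1) before Audit(3); Build(1) before Launch(2); Docs(1) before Integrate(2); Integrate(2) before Audit(3); Docs(1) != Audit(3); Integrate(2) != Build(1); Draft(3) != Docs(1); Handover(1) != Design(2); Handover=1 in [1,2]; Design=2 in [2,6]; Integrate=2 in [2,8]; max 3 per slot (cap 3).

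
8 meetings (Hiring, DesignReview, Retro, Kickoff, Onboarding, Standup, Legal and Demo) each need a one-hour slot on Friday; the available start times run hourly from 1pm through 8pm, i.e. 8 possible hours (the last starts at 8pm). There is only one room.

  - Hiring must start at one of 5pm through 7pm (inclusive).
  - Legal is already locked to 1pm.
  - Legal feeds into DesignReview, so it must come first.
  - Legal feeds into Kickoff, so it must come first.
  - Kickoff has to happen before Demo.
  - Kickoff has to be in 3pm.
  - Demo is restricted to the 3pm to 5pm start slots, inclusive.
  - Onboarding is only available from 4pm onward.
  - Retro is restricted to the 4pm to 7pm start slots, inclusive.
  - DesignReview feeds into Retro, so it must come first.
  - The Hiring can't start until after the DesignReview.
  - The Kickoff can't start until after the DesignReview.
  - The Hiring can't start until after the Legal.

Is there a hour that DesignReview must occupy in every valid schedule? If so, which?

2pm

Legal is fixed at 1pm and must come before DesignReview, so DesignReview is at least 2pm.
Kickoff is fixed at 3pm and must come after DesignReview, so DesignReview is at most 2pm.
So DesignReview must be 2pm.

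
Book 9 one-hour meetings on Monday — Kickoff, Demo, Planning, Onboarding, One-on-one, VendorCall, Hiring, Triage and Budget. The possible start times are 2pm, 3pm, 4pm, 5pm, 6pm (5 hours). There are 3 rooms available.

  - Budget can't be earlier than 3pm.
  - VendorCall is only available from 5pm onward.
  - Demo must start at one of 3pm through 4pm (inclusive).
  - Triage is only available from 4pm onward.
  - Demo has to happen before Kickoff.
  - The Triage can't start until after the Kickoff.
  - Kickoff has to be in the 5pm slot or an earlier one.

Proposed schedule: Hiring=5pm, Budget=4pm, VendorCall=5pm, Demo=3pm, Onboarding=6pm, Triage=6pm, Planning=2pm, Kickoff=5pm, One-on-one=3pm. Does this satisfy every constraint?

Yes

Kickoff has to be in the 5pm slot or an earlier one — holds.
The Triage can't start until after the Kickoff — holds.
VendorCall is only available from 5pm onward — holds.
There are 3 rooms available — holds.
Demo has to happen before Kickoff — holds.
Budget can't be earlier than 3pm — holds.
Demo must start at one of 3pm through 4pm (inclusive) — holds.
Triage is only available from 4pm onward — holds.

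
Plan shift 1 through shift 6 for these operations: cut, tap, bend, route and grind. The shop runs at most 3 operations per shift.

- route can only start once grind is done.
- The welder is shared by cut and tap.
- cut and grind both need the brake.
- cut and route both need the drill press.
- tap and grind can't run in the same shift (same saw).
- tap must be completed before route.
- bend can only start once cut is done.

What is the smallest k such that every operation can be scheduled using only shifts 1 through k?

The precedence chain requires at least 2 distinct shifts.
With at most 3 per shift and 5 operations, at least 2 shifts are needed.
Those bounds only give 2; check 3 shifts directly (anything shorter is at least as hard).
Could 3 shifts be enough, i.e. nothing placed later than shift 3? No: bend must come after cut (at shift 1 or later) → {shift 2, shift 3}; cut must come before bend (at shift 3 or earlier) → {shift 1, shift 2}; route must come after grind (at shift 1 or later) → {shift 2, shift 3}; grind must come before route (at shift 3 or earlier) → {shift 1, shift 2}; tap must come before route (at shift 3 or earlier) → {shift 1, shift 2}; cut, tap and grind must all be in different shifts (cut/tap can't share; cut/grind can't share; tap/grind can't share), but they are limited to cut in {shift 1, shift 2}, tap in {shift 1, shift 2}, grind in {shift 1, shift 2} — together just 2 shifts: 3 operations can't fit in 2 distinct shifts.
So 3 shifts is not enough.
4 works (last occupied shift: shift 4): for example cut=shift 1, bend=shift 2, tap=shift 2, route=shift 4, grind=shift 3.

4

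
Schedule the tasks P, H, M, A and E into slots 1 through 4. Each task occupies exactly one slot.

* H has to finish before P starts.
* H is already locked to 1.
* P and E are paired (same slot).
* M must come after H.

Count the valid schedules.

36

Splitting on P: it can be 2 (12), 3 (12), 4 (12). Listing each branch's schedules as (H, M, A, E):
P=2: (1,2,1,2) (1,2,2,2) (1,2,3,2) (1,2,4,2) (1,3,1,2) (1,3,2,2) (1,3,3,2) (1,3,4,2) (1,4,1,2) (1,4,2,2) (1,4,3,2) (1,4,4,2) — 12.
P=3: (1,2,1,3) (1,2,2,3) (1,2,3,3) (1,2,4,3) (1,3,1,3) (1,3,2,3) (1,3,3,3) (1,3,4,3) (1,4,1,3) (1,4,2,3) (1,4,3,3) (1,4,4,3) — 12.
P=4: (1,2,1,4) (1,2,2,4) (1,2,3,4) (1,2,4,4) (1,3,1,4) (1,3,2,4) (1,3,3,4) (1,3,4,4) (1,4,1,4) (1,4,2,4) (1,4,3,4) (1,4,4,4) — 12.
Summing: 12 + 12 + 12 = 36.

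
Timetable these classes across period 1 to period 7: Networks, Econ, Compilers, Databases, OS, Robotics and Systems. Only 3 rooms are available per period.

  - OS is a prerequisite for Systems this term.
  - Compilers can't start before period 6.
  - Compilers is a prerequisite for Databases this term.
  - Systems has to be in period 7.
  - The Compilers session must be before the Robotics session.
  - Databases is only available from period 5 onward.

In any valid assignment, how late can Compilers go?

period 6

Compilers is available from period 6; downstream work caps Compilers at period 6.
Compilers at period 6 is achievable: OS in period 1, Networks in period 1, Databases in period 7, Compilers in period 6, Robotics in period 7, Econ in period 1, Systems in period 7.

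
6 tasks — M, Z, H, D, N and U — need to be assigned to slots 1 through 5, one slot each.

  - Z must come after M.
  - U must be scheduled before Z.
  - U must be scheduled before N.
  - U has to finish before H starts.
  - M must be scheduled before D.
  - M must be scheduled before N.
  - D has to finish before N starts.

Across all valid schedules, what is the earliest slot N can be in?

3

Precedence pushes N to at least 3.
N at 3 is achievable: M in 1; H in 2; Z in 2; U in 1; D in 2; N in 3.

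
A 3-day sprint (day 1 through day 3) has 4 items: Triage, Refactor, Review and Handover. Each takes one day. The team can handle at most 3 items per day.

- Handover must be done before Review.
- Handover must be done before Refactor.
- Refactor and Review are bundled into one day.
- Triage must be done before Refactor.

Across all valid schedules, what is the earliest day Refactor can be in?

day 2

Precedence pushes Refactor to at least day 2.
Refactor at day 2 is achievable: Review=day 2; Triage=day 1; Refactor=day 2; Handover=day 1.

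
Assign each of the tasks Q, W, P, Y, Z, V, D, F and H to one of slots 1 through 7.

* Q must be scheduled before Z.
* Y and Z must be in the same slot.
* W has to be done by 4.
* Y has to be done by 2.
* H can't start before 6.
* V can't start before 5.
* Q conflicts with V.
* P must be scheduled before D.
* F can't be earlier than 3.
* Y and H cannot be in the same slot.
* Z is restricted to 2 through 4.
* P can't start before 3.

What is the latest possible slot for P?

6

P is available from 3; downstream work caps P at 6.
P at 6 is achievable: D -> 7; H -> 6; Y -> 2; W -> 1; V -> 5; Q -> 1; Z -> 2; P -> 6; F -> 3.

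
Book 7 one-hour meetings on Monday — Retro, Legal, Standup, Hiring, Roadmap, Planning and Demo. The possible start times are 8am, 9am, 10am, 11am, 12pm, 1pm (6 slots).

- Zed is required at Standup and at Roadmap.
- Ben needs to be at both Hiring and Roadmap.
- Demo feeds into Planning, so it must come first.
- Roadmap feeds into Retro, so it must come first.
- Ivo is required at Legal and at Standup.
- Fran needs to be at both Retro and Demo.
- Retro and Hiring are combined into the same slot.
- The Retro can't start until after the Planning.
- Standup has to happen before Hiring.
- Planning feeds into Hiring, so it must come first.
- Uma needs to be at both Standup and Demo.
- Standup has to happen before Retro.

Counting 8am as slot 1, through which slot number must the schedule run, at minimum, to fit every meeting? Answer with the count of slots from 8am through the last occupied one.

The precedence chain requires at least 3 distinct slots.
3 works (last occupied slot: 10am): for example Standup in 9am, Hiring in 10am, Legal in 8am, Demo in 8am, Planning in 9am, Retro in 10am, Roadmap in 8am.

3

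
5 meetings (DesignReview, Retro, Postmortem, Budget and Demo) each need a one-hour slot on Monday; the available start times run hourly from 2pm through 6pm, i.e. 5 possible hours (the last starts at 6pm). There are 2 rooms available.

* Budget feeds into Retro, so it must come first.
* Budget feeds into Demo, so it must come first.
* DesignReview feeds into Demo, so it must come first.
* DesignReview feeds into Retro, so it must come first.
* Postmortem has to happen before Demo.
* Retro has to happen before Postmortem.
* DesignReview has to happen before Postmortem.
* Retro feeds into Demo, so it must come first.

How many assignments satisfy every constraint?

Splitting on DesignReview: it can be 2pm (5), 3pm (2). Listing each branch's schedules as (Retro, Postmortem, Budget, Demo):
DesignReview=2pm: (3pm,4pm,2pm,5pm) (3pm,4pm,2pm,6pm) (3pm,5pm,2pm,6pm) (4pm,5pm,2pm,6pm) (4pm,5pm,3pm,6pm) — 5.
DesignReview=3pm: (4pm,5pm,2pm,6pm) (4pm,5pm,3pm,6pm) — 2.
Summing: 5 + 2 = 7.

7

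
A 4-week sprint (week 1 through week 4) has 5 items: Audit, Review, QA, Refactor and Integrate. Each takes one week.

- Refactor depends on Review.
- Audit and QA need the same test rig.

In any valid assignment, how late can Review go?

week 3

Downstream work caps Review at week 3.
Review at week 3 is achievable: Audit=week 1, Integrate=week 1, QA=week 2, Review=week 3, Refactor=week 4.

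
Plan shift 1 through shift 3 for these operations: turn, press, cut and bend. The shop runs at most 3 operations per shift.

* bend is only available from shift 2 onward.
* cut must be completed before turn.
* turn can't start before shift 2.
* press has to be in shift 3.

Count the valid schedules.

Splitting on turn: it can be shift 2 (2), shift 3 (4). Listing each branch's schedules as (press, cut, bend) by shift number:
turn=shift 2: (3,1,2) (3,1,3) — 2.
turn=shift 3: (3,1,2) (3,1,3) (3,2,2) (3,2,3) — 4.
Summing: 2 + 4 = 6.

6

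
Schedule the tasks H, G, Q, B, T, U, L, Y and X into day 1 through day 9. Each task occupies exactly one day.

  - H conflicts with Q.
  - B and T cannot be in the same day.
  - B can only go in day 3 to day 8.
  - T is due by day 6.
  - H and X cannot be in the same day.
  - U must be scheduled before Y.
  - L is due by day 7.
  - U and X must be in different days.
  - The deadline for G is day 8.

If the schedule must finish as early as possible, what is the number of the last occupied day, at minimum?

day 3

The precedence chain requires at least 2 distinct days.
B can't be placed before day 3, so the schedule must run through at least day 3.
3 works (last occupied day: day 3): for example H in day 1, Y in day 2, U in day 1, B in day 3, X in day 2, G in day 1, L in day 1, Q in day 2, T in day 1.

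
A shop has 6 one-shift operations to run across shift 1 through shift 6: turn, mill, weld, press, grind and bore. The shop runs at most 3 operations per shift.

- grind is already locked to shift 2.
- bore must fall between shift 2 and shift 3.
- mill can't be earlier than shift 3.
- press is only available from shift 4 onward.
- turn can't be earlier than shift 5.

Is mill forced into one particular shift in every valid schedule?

mill can be shift 3 (e.g. bore in shift 2, mill in shift 3, press in shift 4, turn in shift 5, weld in shift 1, grind in shift 2) or shift 4 (e.g. press in shift 4; bore in shift 2; grind in shift 2; weld in shift 1; turn in shift 5; mill in shift 4).

No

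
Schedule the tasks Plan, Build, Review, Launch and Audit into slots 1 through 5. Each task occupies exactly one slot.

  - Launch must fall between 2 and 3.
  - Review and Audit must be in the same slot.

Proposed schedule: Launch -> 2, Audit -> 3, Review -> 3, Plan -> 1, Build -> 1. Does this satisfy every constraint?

Yes, all constraints hold

Launch must fall between 2 and 3 — holds.
Review and Audit must be in the same slot — holds.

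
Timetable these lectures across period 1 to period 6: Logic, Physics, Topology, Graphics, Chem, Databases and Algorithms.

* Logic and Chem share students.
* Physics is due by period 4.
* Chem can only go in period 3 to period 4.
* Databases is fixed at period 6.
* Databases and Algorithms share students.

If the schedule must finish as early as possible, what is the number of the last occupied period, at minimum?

Databases can't be placed before period 6, so the schedule must run through at least period 6.
6 works (last occupied period: period 6): for example Topology -> period 1; Algorithms -> period 1; Databases -> period 6; Graphics -> period 1; Chem -> period 3; Logic -> period 1; Physics -> period 1.

6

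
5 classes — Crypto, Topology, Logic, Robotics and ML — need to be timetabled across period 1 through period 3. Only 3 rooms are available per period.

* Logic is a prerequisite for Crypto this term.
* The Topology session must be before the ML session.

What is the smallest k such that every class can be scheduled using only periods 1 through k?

The precedence chain requires at least 2 distinct periods.
With at most 3 per period and 5 classes, at least 2 periods are needed.
2 works (last occupied period: period 2): for example Crypto -> period 2; Robotics -> period 1; Logic -> period 1; Topology -> period 1; ML -> period 2.

2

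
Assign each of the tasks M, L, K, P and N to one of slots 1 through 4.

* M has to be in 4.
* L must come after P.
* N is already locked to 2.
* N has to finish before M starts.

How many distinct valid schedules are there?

24

Splitting on L: it can be 2 (4), 3 (8), 4 (12). Listing each branch's schedules as (M, K, P, N):
L=2: (4,1,1,2) (4,2,1,2) (4,3,1,2) (4,4,1,2) — 4.
L=3: (4,1,1,2) (4,1,2,2) (4,2,1,2) (4,2,2,2) (4,3,1,2) (4,3,2,2) (4,4,1,2) (4,4,2,2) — 8.
L=4: (4,1,1,2) (4,1,2,2) (4,1,3,2) (4,2,1,2) (4,2,2,2) (4,2,3,2) (4,3,1,2) (4,3,2,2) (4,3,3,2) (4,4,1,2) (4,4,2,2) (4,4,3,2) — 12.
Summing: 4 + 8 + 12 = 24.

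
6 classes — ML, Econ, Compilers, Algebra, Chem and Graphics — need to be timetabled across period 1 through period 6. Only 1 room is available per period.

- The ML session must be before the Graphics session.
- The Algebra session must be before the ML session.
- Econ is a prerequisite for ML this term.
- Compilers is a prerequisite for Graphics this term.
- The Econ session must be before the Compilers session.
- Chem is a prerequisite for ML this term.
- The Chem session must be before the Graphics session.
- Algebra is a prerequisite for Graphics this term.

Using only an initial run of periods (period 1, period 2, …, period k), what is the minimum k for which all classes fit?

6

The precedence chain requires at least 3 distinct periods.
With at most 1 per period and 6 classes, at least 6 periods are needed.
6 works (last occupied period: period 6): for example ML=period 4; Graphics=period 6; Chem=period 3; Algebra=period 2; Econ=period 1; Compilers=period 5.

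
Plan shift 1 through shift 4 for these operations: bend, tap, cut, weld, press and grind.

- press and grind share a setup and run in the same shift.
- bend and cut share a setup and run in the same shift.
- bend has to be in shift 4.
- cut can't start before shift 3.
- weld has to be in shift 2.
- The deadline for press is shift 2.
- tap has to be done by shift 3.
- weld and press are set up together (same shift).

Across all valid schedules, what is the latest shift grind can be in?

Grind must be in the same shift as weld, which can't be before shift 2, so grind is at least shift 2; grind must be in the same shift as weld, which can't be after shift 2, so grind is at most shift 2.
grind at shift 2 is achievable: weld -> shift 2; press -> shift 2; grind -> shift 2; bend -> shift 4; cut -> shift 4; tap -> shift 1.

shift 2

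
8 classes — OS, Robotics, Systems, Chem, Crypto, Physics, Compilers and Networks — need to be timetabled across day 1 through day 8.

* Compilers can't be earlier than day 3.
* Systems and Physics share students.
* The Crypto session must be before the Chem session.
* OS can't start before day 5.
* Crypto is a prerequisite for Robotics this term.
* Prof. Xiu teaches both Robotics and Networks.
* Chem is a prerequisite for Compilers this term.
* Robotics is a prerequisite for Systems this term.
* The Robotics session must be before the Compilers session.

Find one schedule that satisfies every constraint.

Chem in day 2, Networks in day 1, Physics in day 1, Robotics in day 2, Compilers in day 3, Systems in day 3, Crypto in day 1, OS in day 5

Checking: Robotics(day 2) before Systems(day 3); Crypto(day 1) before Robotics(day 2); Crypto(day 1) before Chem(day 2); Robotics(day 2) before Compilers(day 3); Chem(day 2) before Compilers(day 3); Robotics(day 2) != Networks(day 1); Systems(day 3) != Physics(day 1); OS=day 5 in [day 5,day 8]; Compilers=day 3 in [day 3,day 8].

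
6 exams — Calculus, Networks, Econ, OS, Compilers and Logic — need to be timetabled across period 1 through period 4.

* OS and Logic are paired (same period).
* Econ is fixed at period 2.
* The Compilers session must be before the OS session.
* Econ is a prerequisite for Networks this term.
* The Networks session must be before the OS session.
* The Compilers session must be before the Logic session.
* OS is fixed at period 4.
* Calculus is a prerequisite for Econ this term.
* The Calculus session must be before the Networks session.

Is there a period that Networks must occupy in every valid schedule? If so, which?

Econ is fixed at period 2 and must come before Networks, so Networks is at least period 3.
OS is fixed at period 4 and must come after Networks, so Networks is at most period 3.
So Networks must be period 3.

period 3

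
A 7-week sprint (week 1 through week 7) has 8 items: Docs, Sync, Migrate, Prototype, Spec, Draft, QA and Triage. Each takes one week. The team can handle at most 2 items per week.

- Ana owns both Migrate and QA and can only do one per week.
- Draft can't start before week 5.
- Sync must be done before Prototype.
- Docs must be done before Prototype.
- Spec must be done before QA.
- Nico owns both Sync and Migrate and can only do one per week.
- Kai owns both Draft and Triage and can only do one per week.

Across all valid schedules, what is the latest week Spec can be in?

week 6

Downstream work caps Spec at week 6.
Spec at week 6 is achievable: Triage=week 3; Sync=week 1; Docs=week 1; Migrate=week 2; Spec=week 6; Prototype=week 2; Draft=week 5; QA=week 7.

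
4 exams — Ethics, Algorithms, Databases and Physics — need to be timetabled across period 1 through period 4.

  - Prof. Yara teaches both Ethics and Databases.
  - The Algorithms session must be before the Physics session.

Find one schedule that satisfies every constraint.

Algorithms=period 1; Databases=period 2; Ethics=period 1; Physics=period 2

Checking: Algorithms(period 1) before Physics(period 2); Ethics(period 1) != Databases(period 2).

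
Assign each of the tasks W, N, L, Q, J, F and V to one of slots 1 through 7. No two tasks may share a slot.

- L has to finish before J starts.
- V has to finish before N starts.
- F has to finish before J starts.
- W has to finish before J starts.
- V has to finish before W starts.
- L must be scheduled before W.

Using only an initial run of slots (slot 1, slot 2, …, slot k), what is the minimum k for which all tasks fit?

7

The precedence chain requires at least 3 distinct slots.
With at most 1 per slot and 7 tasks, at least 7 slots are needed.
7 works (last occupied slot: 7): for example Q in 7, V in 2, W in 3, F in 4, L in 1, J in 5, N in 6.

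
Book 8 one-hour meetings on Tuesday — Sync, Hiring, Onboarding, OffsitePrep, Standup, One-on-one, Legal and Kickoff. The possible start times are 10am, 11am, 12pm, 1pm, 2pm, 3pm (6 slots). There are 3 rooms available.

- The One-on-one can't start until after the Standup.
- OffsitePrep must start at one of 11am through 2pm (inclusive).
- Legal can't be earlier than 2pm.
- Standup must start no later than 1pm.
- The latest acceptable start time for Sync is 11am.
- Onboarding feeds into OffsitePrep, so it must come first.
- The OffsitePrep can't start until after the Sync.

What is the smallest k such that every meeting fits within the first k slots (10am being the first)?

The precedence chain requires at least 2 distinct slots.
With at most 3 per slot and 8 meetings, at least 3 slots are needed.
Legal can't be placed before 2pm — that is slot 5 counting from 10am — so the schedule must run through at least 5 slots.
5 works (last occupied slot: 2pm): for example Kickoff -> 12pm; Standup -> 10am; Onboarding -> 10am; OffsitePrep -> 11am; One-on-one -> 11am; Sync -> 10am; Hiring -> 11am; Legal -> 2pm.

5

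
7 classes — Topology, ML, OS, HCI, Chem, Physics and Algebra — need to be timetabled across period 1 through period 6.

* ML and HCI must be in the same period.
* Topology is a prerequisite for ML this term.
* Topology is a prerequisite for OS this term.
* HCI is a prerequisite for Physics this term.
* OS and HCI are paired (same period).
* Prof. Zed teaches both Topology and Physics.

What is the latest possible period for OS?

period 5

Precedence pushes OS to at least period 2; OS must be in the same period as HCI, which can't be after period 5, so OS is at most period 5.
OS at period 5 is achievable: ML -> period 5; Topology -> period 1; OS -> period 5; HCI -> period 5; Algebra -> period 1; Physics -> period 6; Chem -> period 1.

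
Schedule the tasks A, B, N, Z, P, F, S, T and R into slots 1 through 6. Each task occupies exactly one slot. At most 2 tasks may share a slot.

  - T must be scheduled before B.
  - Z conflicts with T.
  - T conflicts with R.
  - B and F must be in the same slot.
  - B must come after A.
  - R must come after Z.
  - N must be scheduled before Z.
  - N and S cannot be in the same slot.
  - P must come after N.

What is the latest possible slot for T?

5

Downstream work caps T at 5.
T at 5 is achievable: F=6, P=2, Z=2, S=3, B=6, N=1, A=1, R=3, T=5.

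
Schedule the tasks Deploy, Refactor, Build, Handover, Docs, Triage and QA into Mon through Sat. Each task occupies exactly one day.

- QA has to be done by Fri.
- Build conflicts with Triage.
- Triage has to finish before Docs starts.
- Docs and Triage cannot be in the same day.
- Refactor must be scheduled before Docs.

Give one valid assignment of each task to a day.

Docs in Tue; Handover in Mon; QA in Mon; Build in Tue; Refactor in Mon; Deploy in Mon; Triage in Mon

Checking: Triage(Mon) before Docs(Tue); Refactor(Mon) before Docs(Tue); Build(Tue) != Triage(Mon); Docs(Tue) != Triage(Mon); QA=Mon in [Mon,Fri].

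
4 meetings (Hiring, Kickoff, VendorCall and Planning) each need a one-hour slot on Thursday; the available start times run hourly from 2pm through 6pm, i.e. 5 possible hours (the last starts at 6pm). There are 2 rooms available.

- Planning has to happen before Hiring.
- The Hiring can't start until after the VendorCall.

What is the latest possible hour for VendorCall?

Downstream work caps VendorCall at 5pm.
VendorCall at 5pm is achievable: Hiring=6pm, VendorCall=5pm, Planning=2pm, Kickoff=2pm.

5pm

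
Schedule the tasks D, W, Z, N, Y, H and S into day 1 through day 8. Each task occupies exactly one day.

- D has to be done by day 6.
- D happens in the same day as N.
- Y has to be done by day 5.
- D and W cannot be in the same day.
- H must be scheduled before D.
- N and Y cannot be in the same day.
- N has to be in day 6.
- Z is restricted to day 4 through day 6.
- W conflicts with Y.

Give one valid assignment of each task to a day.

N in day 6, Z in day 4, H in day 1, D in day 6, Y in day 1, S in day 1, W in day 2

Checking: H(day 1) before D(day 6); N(day 6) != Y(day 1); D(day 6) != W(day 2); W(day 2) != Y(day 1); D = N = day 6; Y=day 1 in [day 1,day 5]; D=day 6 in [day 1,day 6]; N=day 6 in [day 6,day 6]; Z=day 4 in [day 4,day 6].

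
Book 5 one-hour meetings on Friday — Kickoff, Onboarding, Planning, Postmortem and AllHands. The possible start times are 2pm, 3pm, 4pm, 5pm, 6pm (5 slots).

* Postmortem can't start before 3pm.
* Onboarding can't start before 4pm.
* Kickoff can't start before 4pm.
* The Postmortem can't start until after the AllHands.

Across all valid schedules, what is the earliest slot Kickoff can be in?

4pm

Kickoff is available from 4pm.
Kickoff at 4pm is achievable: Kickoff -> 4pm, Postmortem -> 3pm, Planning -> 2pm, AllHands -> 2pm, Onboarding -> 4pm.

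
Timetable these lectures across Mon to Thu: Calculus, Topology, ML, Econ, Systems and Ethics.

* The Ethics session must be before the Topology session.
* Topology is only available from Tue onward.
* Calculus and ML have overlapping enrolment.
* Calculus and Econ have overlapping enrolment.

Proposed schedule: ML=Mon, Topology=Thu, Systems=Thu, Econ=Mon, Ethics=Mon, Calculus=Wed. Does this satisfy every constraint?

Calculus and ML have overlapping enrolment — holds.
Calculus and Econ have overlapping enrolment — holds.
Topology is only available from Tue onward — holds.
The Ethics session must be before the Topology session — holds.

Valid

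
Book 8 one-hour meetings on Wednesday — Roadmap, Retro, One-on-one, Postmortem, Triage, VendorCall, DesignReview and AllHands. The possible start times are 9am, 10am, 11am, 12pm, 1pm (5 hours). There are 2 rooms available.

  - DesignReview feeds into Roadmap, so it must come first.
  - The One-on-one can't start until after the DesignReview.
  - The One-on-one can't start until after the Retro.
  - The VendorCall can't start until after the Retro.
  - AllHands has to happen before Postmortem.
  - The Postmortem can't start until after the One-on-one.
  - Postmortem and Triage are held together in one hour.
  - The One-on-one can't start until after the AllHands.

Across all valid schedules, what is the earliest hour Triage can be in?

12pm

Triage must be in the same hour as Postmortem, which can't be before 11am, so Triage is at least 11am.
Triage at 12pm is achievable: Retro=9am; AllHands=10am; Postmortem=12pm; Triage=12pm; One-on-one=11am; DesignReview=9am; Roadmap=10am; VendorCall=11am.
Nothing earlier works — the capacity limit rule out every hour before 12pm.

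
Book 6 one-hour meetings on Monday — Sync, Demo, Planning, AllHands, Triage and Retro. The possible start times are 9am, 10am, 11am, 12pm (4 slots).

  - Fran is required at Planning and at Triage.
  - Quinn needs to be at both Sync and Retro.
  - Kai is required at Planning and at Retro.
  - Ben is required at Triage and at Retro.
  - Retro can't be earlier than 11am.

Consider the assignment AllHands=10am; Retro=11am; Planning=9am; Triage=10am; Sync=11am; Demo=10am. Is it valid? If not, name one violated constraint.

No — it violates: Quinn needs to be at both Sync and Retro

Quinn needs to be at both Sync and Retro — violated.
Retro can't be earlier than 11am — holds.
Fran is required at Planning and at Triage — holds.
Kai is required at Planning and at Retro — holds.
Ben is required at Triage and at Retro — holds.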